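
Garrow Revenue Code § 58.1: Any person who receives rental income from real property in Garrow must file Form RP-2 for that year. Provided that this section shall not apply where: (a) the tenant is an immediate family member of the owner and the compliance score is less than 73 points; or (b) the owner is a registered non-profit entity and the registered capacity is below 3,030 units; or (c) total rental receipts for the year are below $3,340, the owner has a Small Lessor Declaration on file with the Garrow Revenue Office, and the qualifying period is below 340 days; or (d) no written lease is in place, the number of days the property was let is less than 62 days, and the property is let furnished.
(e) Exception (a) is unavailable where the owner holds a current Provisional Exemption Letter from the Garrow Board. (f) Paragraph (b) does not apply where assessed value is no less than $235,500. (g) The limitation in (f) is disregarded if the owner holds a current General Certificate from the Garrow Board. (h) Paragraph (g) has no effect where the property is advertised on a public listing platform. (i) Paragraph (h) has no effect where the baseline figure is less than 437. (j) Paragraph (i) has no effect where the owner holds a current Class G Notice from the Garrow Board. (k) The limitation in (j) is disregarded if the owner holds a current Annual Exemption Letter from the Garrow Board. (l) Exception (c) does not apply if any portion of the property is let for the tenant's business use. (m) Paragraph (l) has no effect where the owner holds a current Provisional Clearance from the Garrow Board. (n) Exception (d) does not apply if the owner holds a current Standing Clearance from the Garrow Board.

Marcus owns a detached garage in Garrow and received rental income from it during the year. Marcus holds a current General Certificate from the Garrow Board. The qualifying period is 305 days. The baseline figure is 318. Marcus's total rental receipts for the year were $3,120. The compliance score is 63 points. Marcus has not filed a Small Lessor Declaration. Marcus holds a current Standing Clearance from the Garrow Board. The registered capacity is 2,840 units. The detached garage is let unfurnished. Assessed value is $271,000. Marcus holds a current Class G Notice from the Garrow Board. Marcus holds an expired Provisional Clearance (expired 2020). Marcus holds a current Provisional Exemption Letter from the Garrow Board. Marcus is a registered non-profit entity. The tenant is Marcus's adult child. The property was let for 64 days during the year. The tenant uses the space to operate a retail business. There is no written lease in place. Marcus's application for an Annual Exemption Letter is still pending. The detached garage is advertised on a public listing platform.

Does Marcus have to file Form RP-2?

Yes — Marcus must file Form RP-2.

Exception (a)'s conditions are all satisfied: the tenant is an immediate family member; the compliance score is 63 points, less than the 73 points limit. But applying paragraph (e): (e) operates — a current Provisional Exemption Letter is held. So (a) is unavailable.
Exception (b): Marcus is a registered non-profit; the registered capacity is 2,840 units, below the 3,030 units limit — every condition holds. Turning to paragraphs (f)–(k): (f) is triggered — assessed value is $271,000, meeting the $235,500 threshold. (g) operates (a current General Certificate is held), but is displaced by (h): (h) operates against (g): the property is publicly advertised. (i) would limit (h) — the baseline figure is 318, less than the 437 limit — but (j) sets (i) aside: (j) operates against (i): a current Class G Notice is held. (k) is not triggered (the Annual Exemption Letter is not current), so (j) stands. (b) is therefore removed.
Exception (c) fails — no Small Lessor Declaration is on file.
Exception (d) does not apply: the number of days the property was let is 64 days, not less than 62 days.
No exception is made out. Marcus falls within the general rule.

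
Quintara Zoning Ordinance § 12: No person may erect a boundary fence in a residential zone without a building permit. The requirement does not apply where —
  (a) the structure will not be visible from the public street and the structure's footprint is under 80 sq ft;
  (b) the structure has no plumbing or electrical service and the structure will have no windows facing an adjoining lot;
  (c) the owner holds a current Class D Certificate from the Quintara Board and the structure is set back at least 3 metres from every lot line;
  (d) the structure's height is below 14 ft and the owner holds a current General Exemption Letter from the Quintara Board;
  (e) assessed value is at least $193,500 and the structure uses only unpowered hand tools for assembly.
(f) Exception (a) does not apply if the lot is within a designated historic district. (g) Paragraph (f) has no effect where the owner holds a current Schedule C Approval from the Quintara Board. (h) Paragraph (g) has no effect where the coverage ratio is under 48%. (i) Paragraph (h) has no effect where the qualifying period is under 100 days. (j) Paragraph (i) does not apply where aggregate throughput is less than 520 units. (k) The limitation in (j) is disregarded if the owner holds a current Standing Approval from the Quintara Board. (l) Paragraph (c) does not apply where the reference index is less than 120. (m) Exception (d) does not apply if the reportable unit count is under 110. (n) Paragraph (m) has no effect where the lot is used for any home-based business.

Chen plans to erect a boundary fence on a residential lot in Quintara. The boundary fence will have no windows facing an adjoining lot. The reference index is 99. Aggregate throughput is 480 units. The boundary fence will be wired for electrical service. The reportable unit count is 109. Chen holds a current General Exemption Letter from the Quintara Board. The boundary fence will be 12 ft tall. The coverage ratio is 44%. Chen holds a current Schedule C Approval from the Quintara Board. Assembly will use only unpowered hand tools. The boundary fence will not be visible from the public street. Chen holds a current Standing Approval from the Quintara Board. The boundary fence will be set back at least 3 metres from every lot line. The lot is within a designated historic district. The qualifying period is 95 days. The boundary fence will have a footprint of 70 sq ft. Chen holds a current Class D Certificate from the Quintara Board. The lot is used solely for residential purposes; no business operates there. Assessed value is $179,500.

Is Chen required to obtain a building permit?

Exception (a) is satisfied on its face — the structure will not be visible from the street; the structure's footprint is 70 sq ft, under the 80 sq ft limit. As to paragraphs (f)–(k): (f) would limit (a) — the lot is in a historic district — but (g) sets (f) aside: (g) applies — a current Schedule C Approval is held. (h) would limit (g) — the coverage ratio is 44%, under the 48% limit — but (i) sets (h) aside: (i) operates against (h): the qualifying period is 95 days, under the 100 days limit. (j) applies (aggregate throughput is 480 units, less than the 520 units limit), but yields to (k): (k) operates against (j): a current Standing Approval is held. So (a) applies.
Exception (b) does not apply: electrical service is planned.
Exception (c): a current Class D Certificate is held; the setback is at least 3 m on every side — every condition holds. But applying paragraph (l): (l) operates against (c): the reference index is 99, less than the 120 limit. (c) is therefore removed.
All of (d)'s requirements are met (the structure's height is 12 ft, below the 14 ft limit; a current General Exemption Letter is held). But: (m) operates against (d): the reportable unit count is 109, under the 110 limit. (n) is not triggered (the lot is solely residential), so (m) stands. So (d) is unavailable.
Exception (e) requires that assessed value is at least $193,500; but assessed value is $179,500, short of $193,500, so (e) is unavailable.

No — exception (a) applies; Chen does not need a building permit.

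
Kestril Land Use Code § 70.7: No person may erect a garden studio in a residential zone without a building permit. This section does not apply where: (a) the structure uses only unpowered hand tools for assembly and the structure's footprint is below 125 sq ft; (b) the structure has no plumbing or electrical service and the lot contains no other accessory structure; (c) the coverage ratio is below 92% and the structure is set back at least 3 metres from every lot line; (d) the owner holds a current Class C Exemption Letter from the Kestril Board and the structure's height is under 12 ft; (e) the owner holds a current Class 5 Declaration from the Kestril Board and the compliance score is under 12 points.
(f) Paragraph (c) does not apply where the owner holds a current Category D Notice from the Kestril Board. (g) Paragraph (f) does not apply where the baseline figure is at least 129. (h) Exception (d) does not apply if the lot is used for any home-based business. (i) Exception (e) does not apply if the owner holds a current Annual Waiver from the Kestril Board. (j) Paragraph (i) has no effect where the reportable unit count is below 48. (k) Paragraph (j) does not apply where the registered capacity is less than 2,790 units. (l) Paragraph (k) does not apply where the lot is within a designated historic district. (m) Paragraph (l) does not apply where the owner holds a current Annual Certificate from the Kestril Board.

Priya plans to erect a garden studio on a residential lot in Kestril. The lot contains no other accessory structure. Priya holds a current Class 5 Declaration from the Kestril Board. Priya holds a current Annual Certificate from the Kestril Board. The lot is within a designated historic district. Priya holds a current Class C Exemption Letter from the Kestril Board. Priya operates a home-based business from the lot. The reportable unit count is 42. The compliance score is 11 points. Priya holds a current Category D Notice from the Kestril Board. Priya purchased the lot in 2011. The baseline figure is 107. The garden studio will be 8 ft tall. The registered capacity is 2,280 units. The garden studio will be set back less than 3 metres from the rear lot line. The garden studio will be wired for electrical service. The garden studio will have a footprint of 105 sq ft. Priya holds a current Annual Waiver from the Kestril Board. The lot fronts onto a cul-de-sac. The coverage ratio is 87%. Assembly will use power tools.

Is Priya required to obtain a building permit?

Yes — Priya must obtain a building permit.

Exception (a) fails — assembly uses power tools.
Exception (b) requires that the structure has no plumbing or electrical service; but electrical service is planned, so (b) is unavailable.
Exception (c) does not apply: the rear setback is under 3 m.
Exception (d) is satisfied on its face — a current Class C Exemption Letter is held; the structure's height is 8 ft, under the 12 ft limit. Turning to paragraph (h): (h) is engaged — a home-based business operates on the lot. So (d) is unavailable.
Exception (e): a current Class 5 Declaration is held; the compliance score is 11 points, under the 12 points limit — every condition holds. But: (i) is triggered — a current Annual Waiver is held. (j) is triggered (the reportable unit count is 42, below the 48 limit), but is displaced by (k): (k) operates against (j): the registered capacity is 2,280 units, less than the 2,790 units limit. (l) applies (the lot is in a historic district), but yields to (m): (m) operates against (l): a current Annual Certificate is held. So (e) is unavailable.
None of the exceptions is available; § 70.7 applies in full.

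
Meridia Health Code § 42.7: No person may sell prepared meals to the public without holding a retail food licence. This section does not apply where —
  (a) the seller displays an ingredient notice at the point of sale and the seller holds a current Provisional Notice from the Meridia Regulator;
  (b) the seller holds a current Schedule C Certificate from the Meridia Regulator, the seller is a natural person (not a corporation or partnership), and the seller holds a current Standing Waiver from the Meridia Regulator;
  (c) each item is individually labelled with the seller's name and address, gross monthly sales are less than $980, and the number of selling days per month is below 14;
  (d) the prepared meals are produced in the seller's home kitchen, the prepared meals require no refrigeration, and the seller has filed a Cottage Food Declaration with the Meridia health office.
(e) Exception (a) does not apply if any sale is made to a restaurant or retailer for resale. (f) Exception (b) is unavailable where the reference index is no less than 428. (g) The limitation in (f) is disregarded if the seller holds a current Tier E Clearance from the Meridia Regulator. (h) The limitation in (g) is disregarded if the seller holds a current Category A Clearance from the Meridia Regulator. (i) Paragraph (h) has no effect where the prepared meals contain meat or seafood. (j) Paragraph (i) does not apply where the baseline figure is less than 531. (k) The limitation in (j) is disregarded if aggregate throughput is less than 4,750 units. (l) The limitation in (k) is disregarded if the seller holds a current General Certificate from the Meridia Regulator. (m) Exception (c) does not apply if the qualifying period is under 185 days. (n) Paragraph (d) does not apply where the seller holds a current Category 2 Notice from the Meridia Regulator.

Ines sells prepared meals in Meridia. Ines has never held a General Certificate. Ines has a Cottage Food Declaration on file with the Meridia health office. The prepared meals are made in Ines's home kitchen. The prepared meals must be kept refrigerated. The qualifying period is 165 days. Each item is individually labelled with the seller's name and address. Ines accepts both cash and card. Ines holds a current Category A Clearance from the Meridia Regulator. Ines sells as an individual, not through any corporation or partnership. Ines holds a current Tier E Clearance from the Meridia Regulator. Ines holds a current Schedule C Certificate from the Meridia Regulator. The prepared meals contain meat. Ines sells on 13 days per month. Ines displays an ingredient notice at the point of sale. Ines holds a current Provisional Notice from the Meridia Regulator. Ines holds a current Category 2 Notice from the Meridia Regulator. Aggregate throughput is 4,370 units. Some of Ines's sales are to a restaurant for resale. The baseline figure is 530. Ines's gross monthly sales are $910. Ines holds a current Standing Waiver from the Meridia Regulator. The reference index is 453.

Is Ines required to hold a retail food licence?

No — exception (b) applies; Ines is not required to hold a retail food licence.

Exception (a): an ingredient notice is displayed; a current Provisional Notice is held — every condition holds. But applying paragraph (e): (e) operates against (a): some sales are to a restaurant for resale. Exception (a) does not apply.
Exception (b)'s conditions are all satisfied: a current Schedule C Certificate is held; the seller is a natural person; a current Standing Waiver is held. As to paragraphs (f)–(l): (f) is engaged (the reference index is 453, meeting the 428 threshold), but is set aside by (g): (g) applies — a current Tier E Clearance is held. (h) would limit (g) — a current Category A Clearance is held — but (i) sets (h) aside: (i) is engaged — the prepared meals contain meat. (j) would limit (i) — the baseline figure is 530, less than the 531 limit — but (k) sets (j) aside: (k) operates against (j): aggregate throughput is 4,370 units, less than the 4,750 units limit. (l), which would lift (k), is not triggered — no current General Certificate is held. Exception (b) stands.
All of (c)'s requirements are met (items are individually labelled; gross monthly sales are $910, less than the $980 limit; the number of selling days per month is 13, below the 14 limit). But applying paragraph (m): (m) applies — the qualifying period is 165 days, under the 185 days limit. (c) is therefore removed.
Exception (d) requires that the prepared meals require no refrigeration; but the prepared meals require refrigeration, so (d) is unavailable.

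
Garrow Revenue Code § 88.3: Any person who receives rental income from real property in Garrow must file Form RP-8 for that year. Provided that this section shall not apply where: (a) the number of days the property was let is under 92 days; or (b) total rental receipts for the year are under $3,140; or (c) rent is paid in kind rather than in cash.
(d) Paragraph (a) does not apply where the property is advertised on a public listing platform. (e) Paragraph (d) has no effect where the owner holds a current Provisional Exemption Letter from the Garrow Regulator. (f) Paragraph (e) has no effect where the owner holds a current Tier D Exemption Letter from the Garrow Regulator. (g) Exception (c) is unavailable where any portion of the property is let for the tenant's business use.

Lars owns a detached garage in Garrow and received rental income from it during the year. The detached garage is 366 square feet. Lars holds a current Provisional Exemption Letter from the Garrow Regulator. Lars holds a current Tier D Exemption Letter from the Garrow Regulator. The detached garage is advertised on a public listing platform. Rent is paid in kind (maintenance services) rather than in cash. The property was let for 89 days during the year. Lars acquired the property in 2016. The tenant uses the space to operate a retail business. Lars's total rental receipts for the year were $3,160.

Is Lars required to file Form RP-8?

Exception (a)'s conditions are all satisfied: the number of days the property was let is 89 days, under the 92 days limit. Turning to paragraphs (d)–(f): (d) operates against (a): the property is publicly advertised. (e) would limit (d) — a current Provisional Exemption Letter is held — but (f) sets (e) aside: (f) operates against (e): a current Tier D Exemption Letter is held. (a) is therefore removed.
Exception (b) does not apply: total rental receipts for the year are $3,160, not under $3,140.
Exception (c)'s conditions are all satisfied: rent is paid in kind. However, paragraph (g) must be considered: (g) operates against (c): the space is let for business use. So (c) is unavailable.
No exception is made out. Lars falls within the general rule.

Yes — Lars must file Form RP-8.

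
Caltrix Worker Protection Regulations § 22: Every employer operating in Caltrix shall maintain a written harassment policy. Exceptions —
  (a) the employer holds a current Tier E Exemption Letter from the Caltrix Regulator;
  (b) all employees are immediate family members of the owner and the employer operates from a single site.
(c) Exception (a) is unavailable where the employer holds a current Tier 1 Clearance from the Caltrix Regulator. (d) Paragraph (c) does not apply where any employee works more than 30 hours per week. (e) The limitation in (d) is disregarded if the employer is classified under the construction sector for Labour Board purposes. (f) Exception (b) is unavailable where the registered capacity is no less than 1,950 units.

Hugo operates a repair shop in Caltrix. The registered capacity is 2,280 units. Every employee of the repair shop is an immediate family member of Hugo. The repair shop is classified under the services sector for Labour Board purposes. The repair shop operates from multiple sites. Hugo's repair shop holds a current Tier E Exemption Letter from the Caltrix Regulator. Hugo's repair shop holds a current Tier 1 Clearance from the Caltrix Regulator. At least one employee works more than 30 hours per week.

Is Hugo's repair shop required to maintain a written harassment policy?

No — exception (a) applies; Hugo's repair shop is not required to maintain a written harassment policy.

Exception (a) is satisfied on its face — a current Tier E Exemption Letter is held. As to paragraphs (c)–(e): (c) would limit (a) — a current Tier 1 Clearance is held — but (d) sets (c) aside: (d) applies — at least one employee exceeds 30 hours/week. (e), which would lift (d), is not triggered — the repair shop is classified under the services sector. (a) remains available.
Exception (b) fails — the employer operates from multiple sites.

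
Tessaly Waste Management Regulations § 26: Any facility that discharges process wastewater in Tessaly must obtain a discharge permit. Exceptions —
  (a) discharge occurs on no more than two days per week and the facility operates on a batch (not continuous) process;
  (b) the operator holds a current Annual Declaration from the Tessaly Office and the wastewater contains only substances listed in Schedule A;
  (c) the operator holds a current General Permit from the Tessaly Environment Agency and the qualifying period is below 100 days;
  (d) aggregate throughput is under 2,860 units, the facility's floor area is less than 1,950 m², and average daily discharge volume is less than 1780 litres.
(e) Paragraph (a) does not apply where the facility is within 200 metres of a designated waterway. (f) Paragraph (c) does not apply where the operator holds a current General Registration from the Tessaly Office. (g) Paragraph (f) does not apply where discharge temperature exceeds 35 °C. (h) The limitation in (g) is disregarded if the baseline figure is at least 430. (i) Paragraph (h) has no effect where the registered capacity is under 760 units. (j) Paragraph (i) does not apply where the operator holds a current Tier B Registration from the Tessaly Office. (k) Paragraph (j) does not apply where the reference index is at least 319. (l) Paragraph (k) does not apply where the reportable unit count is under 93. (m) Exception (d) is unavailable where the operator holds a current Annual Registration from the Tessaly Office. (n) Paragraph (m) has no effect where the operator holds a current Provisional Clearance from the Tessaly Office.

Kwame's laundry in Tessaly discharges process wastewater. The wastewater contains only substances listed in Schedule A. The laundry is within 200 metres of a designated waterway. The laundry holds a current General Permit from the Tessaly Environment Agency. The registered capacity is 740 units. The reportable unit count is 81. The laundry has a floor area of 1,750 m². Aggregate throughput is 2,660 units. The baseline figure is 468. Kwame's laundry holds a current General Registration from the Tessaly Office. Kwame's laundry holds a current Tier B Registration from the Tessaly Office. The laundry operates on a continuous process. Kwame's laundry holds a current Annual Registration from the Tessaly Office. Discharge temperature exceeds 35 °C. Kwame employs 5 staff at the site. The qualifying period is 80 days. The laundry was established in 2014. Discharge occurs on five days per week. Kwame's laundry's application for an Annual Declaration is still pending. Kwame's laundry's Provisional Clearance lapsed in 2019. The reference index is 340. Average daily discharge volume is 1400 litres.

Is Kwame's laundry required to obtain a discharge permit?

Yes — Kwame's laundry must obtain a discharge permit.

Exception (a) does not apply: discharge occurs on five days per week.
Exception (b) fails — the Annual Declaration is not current.
Exception (c): a current General Permit is held; the qualifying period is 80 days, below the 100 days limit — every condition holds. Turning to paragraphs (f)–(l): (f) applies — a current General Registration is held. (g) applies (discharge temperature exceeds 35 °C), but is overridden by (h): (h) operates against (g): the baseline figure is 468, meeting the 430 threshold. (i) applies (the registered capacity is 740 units, under the 760 units limit), but yields to (j): (j) operates against (i): a current Tier B Registration is held. (k) is triggered (the reference index is 340, meeting the 319 threshold), but yields to (l): (l) is triggered — the reportable unit count is 81, under the 93 limit. (c) is therefore removed.
Exception (d) is satisfied on its face — aggregate throughput is 2,660 units, under the 2,860 units limit; the facility's floor area is 1,750 m², less than the 1,950 m² limit; average daily discharge volume is 1400 litres, less than the 1780 litres limit. However, paragraphs (m)–(n) must be considered: (m) is engaged — a current Annual Registration is held. (n) is not triggered (no current Provisional Clearance is held), so (m) stands. So (d) is unavailable.
No exception displaces § 26.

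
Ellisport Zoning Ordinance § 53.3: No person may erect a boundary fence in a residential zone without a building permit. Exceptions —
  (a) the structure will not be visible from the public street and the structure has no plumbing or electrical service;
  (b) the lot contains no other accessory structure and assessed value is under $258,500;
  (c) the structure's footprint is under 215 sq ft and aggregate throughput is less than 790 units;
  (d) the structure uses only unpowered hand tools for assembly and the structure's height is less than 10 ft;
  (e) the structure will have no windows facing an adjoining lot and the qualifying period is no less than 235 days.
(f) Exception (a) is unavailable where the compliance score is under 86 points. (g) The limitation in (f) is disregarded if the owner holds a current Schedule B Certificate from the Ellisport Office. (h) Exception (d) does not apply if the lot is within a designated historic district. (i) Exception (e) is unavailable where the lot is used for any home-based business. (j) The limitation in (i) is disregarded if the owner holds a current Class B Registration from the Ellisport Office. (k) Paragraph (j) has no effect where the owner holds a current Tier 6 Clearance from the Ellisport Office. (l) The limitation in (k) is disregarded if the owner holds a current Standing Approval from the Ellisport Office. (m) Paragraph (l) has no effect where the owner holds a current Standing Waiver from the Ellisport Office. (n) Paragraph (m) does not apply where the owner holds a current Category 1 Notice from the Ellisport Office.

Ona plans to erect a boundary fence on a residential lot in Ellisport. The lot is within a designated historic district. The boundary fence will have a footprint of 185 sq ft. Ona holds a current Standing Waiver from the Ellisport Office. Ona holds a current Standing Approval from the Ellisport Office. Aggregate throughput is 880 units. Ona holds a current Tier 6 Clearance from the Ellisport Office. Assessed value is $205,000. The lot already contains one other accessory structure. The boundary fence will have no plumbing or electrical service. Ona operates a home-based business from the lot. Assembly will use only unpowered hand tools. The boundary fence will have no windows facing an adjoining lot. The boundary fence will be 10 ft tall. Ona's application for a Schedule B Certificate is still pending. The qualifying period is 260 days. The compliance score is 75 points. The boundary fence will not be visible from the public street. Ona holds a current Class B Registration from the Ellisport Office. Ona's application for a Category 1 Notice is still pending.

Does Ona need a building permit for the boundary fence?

Exception (a): the structure will not be visible from the street; there is no plumbing or electrical service — every condition holds. However, paragraphs (f)–(g) must be considered: (f) is engaged — the compliance score is 75 points, under the 86 points limit. (g), which would lift (f), is not triggered — the Schedule B Certificate is not current. (a) is therefore removed.
Exception (b) does not apply: the lot already has another accessory structure.
Exception (c) fails — aggregate throughput is 880 units, not less than 790 units.
Exception (d) fails — the structure's height is 10 ft, not less than 10 ft.
Exception (e)'s conditions are all satisfied: no windows face an adjoining lot; the qualifying period is 260 days, meeting the 235 days threshold. Turning to paragraphs (i)–(n): (i) operates against (e): a home-based business operates on the lot. (j) is engaged (a current Class B Registration is held), but is itself disapplied by (k): (k) operates against (j): a current Tier 6 Clearance is held. (l) would limit (k) — a current Standing Approval is held — but (m) sets (l) aside: (m) operates against (l): a current Standing Waiver is held. (n), which would lift (m), is inapplicable — the Category 1 Notice is not current. Exception (e) does not apply.
Every exception is unavailable, so the rule governs.

Yes — Ona must obtain a building permit.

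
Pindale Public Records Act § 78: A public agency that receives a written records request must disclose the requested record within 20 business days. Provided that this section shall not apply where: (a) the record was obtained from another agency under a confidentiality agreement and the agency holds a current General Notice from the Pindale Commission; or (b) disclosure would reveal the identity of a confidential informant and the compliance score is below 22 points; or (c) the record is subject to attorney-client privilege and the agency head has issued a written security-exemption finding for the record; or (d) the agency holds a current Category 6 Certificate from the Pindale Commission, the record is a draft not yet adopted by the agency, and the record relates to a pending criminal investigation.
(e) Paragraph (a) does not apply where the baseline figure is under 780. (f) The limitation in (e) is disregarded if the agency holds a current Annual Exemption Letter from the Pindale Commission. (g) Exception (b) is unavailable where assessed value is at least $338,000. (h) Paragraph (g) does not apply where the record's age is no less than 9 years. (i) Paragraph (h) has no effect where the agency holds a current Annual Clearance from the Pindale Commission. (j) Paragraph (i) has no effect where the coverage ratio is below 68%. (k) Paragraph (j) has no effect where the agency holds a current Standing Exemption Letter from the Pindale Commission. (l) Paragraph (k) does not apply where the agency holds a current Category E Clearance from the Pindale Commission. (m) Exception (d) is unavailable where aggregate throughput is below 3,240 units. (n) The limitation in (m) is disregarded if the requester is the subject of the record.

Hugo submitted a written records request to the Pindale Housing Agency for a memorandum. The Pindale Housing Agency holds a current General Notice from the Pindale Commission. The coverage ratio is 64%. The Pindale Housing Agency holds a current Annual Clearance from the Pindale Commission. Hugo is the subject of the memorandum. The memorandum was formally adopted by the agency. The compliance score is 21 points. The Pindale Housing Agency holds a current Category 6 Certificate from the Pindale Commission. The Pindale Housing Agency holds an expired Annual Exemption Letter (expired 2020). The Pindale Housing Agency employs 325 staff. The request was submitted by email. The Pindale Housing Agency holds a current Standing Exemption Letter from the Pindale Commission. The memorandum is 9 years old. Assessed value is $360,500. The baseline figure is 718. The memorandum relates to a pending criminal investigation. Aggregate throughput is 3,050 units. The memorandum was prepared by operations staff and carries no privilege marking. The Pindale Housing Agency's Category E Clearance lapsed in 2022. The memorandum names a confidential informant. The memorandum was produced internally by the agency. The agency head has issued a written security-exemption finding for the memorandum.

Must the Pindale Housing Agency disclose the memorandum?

Exception (a) does not apply: the memorandum was produced internally.
Exception (b): the memorandum names a confidential informant; the compliance score is 21 points, below the 22 points limit — every condition holds. But: (g) applies — assessed value is $360,500, meeting the $338,000 threshold. (h) is triggered (the record's age is 9 years, meeting the 9 years threshold), but yields to (i): (i) operates against (h): a current Annual Clearance is held. (j) is engaged (the coverage ratio is 64%, below the 68% limit), but is displaced by (k): (k) operates — a current Standing Exemption Letter is held. (l) is inapplicable (no current Category E Clearance is held), so (k) stands. (b) is therefore removed.
Exception (c) does not apply: the memorandum carries no privilege marking.
Exception (d) fails — the memorandum has been formally adopted.
No exception applies. The general rule governs.

Yes — the Pindale Housing Agency must disclose the memorandum.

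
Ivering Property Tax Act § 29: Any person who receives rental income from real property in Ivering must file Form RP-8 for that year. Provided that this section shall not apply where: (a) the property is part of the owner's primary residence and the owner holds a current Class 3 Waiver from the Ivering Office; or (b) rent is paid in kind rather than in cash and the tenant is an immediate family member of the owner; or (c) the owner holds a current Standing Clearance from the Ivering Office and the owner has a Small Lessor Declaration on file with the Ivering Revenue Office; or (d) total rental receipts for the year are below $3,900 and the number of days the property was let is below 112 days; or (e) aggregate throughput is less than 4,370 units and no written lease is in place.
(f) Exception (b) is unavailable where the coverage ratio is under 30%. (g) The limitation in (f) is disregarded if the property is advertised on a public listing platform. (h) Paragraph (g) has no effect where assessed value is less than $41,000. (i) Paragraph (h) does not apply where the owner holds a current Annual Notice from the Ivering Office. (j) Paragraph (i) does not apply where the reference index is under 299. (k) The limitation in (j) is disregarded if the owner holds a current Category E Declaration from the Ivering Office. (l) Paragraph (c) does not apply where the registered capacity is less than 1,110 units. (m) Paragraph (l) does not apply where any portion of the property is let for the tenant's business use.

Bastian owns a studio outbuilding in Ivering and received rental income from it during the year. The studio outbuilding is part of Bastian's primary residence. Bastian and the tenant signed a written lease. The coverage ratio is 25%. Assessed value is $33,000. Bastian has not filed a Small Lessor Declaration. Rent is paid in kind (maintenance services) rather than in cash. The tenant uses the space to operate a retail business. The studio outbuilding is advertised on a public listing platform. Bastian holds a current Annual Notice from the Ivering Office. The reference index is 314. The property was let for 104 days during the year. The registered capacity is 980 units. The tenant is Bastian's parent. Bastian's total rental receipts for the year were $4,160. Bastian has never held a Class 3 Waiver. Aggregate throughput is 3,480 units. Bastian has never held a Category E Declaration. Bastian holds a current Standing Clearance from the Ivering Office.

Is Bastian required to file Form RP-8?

No — exception (b) applies; Bastian is not required to file Form RP-8.

Exception (a) fails — the Class 3 Waiver is not current.
All of (b)'s requirements are met (rent is paid in kind; the tenant is an immediate family member). Considering the limiting provisions: (f) operates (the coverage ratio is 25%, under the 30% limit), but is overridden by (g): (g) operates against (f): the property is publicly advertised. (h) would limit (g) — assessed value is $33,000, less than the $41,000 limit — but (i) sets (h) aside: (i) operates against (h): a current Annual Notice is held. (j) does not operate here (the reference index is 314, not under 299), so (i) stands. So (b) applies.
Exception (c) requires that the owner has a Small Lessor Declaration on file with the Ivering Revenue Office; but no Small Lessor Declaration is on file, so (c) is unavailable.
Exception (d) does not apply: total rental receipts for the year are $4,160, not below $3,900.
Exception (e) requires that no written lease is in place; but a written lease is in place, so (e) is unavailable.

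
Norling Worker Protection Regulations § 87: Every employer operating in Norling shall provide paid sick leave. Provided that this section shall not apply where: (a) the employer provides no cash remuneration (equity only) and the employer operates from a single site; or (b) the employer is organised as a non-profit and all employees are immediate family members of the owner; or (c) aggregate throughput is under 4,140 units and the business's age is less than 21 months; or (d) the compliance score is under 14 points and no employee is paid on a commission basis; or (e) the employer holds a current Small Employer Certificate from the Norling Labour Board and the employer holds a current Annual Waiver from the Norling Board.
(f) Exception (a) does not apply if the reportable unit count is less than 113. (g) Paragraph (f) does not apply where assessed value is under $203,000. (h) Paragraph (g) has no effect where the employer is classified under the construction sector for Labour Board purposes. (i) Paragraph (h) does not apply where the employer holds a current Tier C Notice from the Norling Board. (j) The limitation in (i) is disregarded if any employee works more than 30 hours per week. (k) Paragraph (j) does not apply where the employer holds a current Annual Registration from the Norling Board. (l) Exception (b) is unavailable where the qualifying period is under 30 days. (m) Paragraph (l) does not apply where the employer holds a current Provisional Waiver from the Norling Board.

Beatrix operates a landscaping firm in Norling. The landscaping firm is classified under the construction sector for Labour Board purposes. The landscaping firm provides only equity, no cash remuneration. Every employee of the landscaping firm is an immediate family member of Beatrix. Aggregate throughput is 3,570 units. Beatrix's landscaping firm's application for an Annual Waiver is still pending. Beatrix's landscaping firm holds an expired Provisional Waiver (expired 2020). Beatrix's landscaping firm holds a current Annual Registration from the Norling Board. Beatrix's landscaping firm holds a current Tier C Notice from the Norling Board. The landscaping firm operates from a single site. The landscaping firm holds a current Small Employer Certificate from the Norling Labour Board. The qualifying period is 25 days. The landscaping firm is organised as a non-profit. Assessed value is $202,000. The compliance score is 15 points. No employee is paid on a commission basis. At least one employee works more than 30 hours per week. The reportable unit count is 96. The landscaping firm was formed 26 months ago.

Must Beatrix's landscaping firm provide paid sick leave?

Exception (a): remuneration is equity-only; the employer operates from a single site — every condition holds. As to paragraphs (f)–(k): (f) would limit (a) — the reportable unit count is 96, less than the 113 limit — but (g) sets (f) aside: (g) is engaged — assessed value is $202,000, under the $203,000 limit. (h) would limit (g) — the landscaping firm is classified under the construction sector — but (i) sets (h) aside: (i) is triggered — a current Tier C Notice is held. (j) would limit (i) — at least one employee exceeds 30 hours/week — but (k) sets (j) aside: (k) operates against (j): a current Annual Registration is held. Exception (a) stands.
Exception (b) is satisfied on its face — the employer is a non-profit; every employee is an immediate family member. But applying paragraphs (l)–(m): (l) is engaged — the qualifying period is 25 days, under the 30 days limit. (m), which would lift (l), does not operate here — there is no Provisional Waiver in force. (b) is therefore removed.
Exception (c) fails — the business's age is 26 months, not less than 21 months.
Exception (d) requires that the compliance score is under 14 points; but the compliance score is 15 points, not under 14 points, so (d) is unavailable.
Exception (e) requires that the employer holds a current Annual Waiver from the Norling Board; but no current Annual Waiver is held, so (e) is unavailable.

No — exception (a) applies; Beatrix's landscaping firm is not required to provide paid sick leave.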